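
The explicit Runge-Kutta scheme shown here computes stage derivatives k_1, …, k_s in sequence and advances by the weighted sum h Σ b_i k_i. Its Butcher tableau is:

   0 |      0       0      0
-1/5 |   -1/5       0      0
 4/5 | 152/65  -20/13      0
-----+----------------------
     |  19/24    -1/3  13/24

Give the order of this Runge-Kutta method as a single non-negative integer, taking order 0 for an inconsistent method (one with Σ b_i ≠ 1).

3

b = (19/24, -1/3, 13/24)
c = (0, -1/5, 4/5)
Ac = (0, 0, 4/13)
Σ b_i: 19/24·1 + (-1/3)·1 + 13/24·1 = 1 ✓
b·c: (-1/3)·(-1/5) + 13/24·4/5 = 1/2 ✓
b·c²: (-1/3)·1/25 + 13/24·16/25 = 1/3 ✓
b·Ac: 13/24·4/13 = 1/6 ✓; 3 stages ⇒ order 3.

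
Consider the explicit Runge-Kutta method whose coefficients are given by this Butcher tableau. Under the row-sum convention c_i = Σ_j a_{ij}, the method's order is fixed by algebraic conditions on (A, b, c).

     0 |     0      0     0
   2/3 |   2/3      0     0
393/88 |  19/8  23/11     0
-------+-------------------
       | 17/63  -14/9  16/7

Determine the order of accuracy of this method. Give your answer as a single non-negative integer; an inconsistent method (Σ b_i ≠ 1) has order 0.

b = (17/63, -14/9, 16/7)
c = (0, 2/3, 393/88)
Ac = (0, 0, 46/33)
Σ b_i: 17/63·1 + (-14/9)·1 + 16/7·1 = 1 ✓
b·c: (-14/9)·2/3 + 16/7·393/88 = 19066/2079 ≠ 1/2 ⇒ order 1.

1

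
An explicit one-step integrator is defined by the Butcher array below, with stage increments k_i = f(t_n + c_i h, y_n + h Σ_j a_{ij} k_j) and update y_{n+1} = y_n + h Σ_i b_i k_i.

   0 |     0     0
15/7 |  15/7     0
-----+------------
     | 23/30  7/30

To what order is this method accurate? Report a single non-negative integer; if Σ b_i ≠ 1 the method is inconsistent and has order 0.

2

b = (23/30, 7/30)
c = (0, 15/7)
Σ b_i: 23/30·1 + 7/30·1 = 1 ✓
b·c: 7/30·15/7 = 1/2 ✓; 2 stages ⇒ order 2.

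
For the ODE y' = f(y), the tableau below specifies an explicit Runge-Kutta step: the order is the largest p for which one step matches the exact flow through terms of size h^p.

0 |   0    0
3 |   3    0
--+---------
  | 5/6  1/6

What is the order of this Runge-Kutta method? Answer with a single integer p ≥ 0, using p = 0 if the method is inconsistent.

2

b = (5/6, 1/6)
c = (0, 3)
Σ b_i: 5/6·1 + 1/6·1 = 1 ✓
b·c: 1/6·3 = 1/2 ✓; 2 stages ⇒ order 2.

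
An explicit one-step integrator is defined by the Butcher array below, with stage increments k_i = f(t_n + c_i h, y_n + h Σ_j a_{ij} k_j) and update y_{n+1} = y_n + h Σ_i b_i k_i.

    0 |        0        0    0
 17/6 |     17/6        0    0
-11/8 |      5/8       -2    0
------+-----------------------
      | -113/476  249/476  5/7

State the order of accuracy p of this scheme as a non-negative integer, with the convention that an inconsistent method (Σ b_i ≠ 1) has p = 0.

2

b = (-113/476, 249/476, 5/7)
c = (0, 17/6, -11/8)
Ac = (0, 0, -17/3)
Σ b_i: (-113/476)·1 + 249/476·1 + 5/7·1 = 1 ✓
b·c: 249/476·17/6 + 5/7·(-11/8) = 1/2 ✓
b·c²: 249/476·289/36 + 5/7·121/64 = 7459/1344 ≠ 1/3 ⇒ order 2.
b·Ac: 5/7·(-17/3) = -85/21 ≠ 1/6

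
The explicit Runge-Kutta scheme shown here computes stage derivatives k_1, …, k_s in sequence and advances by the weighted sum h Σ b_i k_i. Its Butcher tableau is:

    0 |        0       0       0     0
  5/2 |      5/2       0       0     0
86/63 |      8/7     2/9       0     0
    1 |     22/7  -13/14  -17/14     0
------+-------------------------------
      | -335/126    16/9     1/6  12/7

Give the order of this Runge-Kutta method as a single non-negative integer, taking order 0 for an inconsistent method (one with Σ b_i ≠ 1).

1

b = (-335/126, 16/9, 1/6, 12/7)
c = (0, 5/2, 86/63, 1)
Ac = (0, 0, 5/9, -7019/1764)
Σ b_i: (-335/126)·1 + 16/9·1 + 1/6·1 + 12/7·1 = 1 ✓
b·c: 16/9·5/2 + 1/6·86/63 + 12/7·1 = 1207/189 ≠ 1/2 ⇒ order 1.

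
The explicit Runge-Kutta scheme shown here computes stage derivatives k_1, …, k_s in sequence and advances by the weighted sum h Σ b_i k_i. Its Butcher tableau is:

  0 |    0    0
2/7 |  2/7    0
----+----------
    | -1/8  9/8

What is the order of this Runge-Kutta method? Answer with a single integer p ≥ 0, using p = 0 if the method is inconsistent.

1

b = (-1/8, 9/8)
c = (0, 2/7)
Σ b_i: (-1/8)·1 + 9/8·1 = 1 ✓
b·c: 9/8·2/7 = 9/28 ≠ 1/2 ⇒ order 1.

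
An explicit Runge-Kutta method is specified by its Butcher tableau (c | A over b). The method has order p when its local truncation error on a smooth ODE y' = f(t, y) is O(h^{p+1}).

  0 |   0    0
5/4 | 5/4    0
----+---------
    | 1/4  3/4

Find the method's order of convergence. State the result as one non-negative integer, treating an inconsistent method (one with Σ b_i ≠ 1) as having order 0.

b = (1/4, 3/4)
c = (0, 5/4)
Σ b_i: 1/4·1 + 3/4·1 = 1 ✓
b·c: 3/4·5/4 = 15/16 ≠ 1/2 ⇒ order 1.

1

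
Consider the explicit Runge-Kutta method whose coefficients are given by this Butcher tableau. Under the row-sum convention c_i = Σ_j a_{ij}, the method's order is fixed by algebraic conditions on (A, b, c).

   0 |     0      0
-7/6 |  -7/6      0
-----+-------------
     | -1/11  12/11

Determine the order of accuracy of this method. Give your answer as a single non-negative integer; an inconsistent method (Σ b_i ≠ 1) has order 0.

1

b = (-1/11, 12/11)
c = (0, -7/6)
Σ b_i: (-1/11)·1 + 12/11·1 = 1 ✓
b·c: 12/11·(-7/6) = -14/11 ≠ 1/2 ⇒ order 1.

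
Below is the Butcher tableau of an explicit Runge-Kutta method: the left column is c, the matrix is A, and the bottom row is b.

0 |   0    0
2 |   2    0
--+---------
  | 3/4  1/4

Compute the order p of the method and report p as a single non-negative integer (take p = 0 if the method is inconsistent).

b = (3/4, 1/4)
c = (0, 2)
Σ b_i: 3/4·1 + 1/4·1 = 1 ✓
b·c: 1/4·2 = 1/2 ✓; 2 stages ⇒ order 2.

2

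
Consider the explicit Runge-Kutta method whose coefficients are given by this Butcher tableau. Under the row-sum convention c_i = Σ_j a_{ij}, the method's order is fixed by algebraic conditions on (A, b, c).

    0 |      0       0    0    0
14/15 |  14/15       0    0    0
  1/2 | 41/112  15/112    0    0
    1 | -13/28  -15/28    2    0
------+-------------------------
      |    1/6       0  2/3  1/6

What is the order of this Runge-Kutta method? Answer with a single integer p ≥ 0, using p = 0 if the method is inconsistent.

4

b = (1/6, 0, 2/3, 1/6)
c = (0, 14/15, 1/2, 1)
Ac = (0, 0, 1/8, 1/2)
Σ b_i: 1/6·1 + 2/3·1 + 1/6·1 = 1 ✓
b·c: 2/3·1/2 + 1/6·1 = 1/2 ✓
b·c²: 2/3·1/4 + 1/6·1 = 1/3 ✓
b·Ac: 2/3·1/8 + 1/6·1/2 = 1/6 ✓
b·c³: 2/3·1/8 + 1/6·1 = 1/4 ✓
b·(c∘Ac): 2/3·1/16 + 1/6·1/2 = 1/8 ✓
b·Ac²: 2/3·7/60 + 1/6·1/30 = 1/12 ✓
b·A²c: 1/6·1/4 = 1/24 ✓; 4 stages ⇒ order 4.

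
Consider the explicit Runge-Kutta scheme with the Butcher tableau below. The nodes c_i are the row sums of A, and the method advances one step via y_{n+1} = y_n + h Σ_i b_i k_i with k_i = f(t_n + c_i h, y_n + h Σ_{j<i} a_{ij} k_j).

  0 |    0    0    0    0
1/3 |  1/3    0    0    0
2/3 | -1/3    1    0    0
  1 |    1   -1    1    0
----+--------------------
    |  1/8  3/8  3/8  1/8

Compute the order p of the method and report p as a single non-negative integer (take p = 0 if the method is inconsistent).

4

b = (1/8, 3/8, 3/8, 1/8)
c = (0, 1/3, 2/3, 1)
Ac = (0, 0, 1/3, 1/3)
Σ b_i: 1/8·1 + 3/8·1 + 3/8·1 + 1/8·1 = 1 ✓
b·c: 3/8·1/3 + 3/8·2/3 + 1/8·1 = 1/2 ✓
b·c²: 3/8·1/9 + 3/8·4/9 + 1/8·1 = 1/3 ✓
b·Ac: 3/8·1/3 + 1/8·1/3 = 1/6 ✓
b·c³: 3/8·1/27 + 3/8·8/27 + 1/8·1 = 1/4 ✓
b·(c∘Ac): 3/8·2/9 + 1/8·1/3 = 1/8 ✓
b·Ac²: 3/8·1/9 + 1/8·1/3 = 1/12 ✓
b·A²c: 1/8·1/3 = 1/24 ✓; 4 stages ⇒ order 4.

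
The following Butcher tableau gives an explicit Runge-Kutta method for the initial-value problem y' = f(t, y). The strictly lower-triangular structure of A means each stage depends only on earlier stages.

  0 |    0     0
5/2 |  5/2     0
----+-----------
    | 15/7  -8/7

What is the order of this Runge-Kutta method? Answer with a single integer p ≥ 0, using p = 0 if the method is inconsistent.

1

b = (15/7, -8/7)
c = (0, 5/2)
Σ b_i: 15/7·1 + (-8/7)·1 = 1 ✓
b·c: (-8/7)·5/2 = -20/7 ≠ 1/2 ⇒ order 1.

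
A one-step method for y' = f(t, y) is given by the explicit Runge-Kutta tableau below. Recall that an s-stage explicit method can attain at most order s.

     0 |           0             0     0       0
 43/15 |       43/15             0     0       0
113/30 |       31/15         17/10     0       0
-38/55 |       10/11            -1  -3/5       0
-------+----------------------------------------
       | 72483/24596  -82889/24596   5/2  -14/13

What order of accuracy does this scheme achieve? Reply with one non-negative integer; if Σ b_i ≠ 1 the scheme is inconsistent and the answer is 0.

b = (72483/24596, -82889/24596, 5/2, -14/13)
c = (0, 43/15, 113/30, -38/55)
Ac = (0, 0, 731/150, -769/150)
Σ b_i: 72483/24596·1 + (-82889/24596)·1 + 5/2·1 + (-14/13)·1 = 1 ✓
b·c: (-82889/24596)·43/15 + 5/2·113/30 + (-14/13)·(-38/55) = 1/2 ✓
b·c²: (-82889/24596)·1849/225 + 5/2·12769/900 + (-14/13)·1444/3025 = 6853213/943800 ≠ 1/3 ⇒ order 2.
b·Ac: 5/2·731/150 + (-14/13)·(-769/150) = 69047/3900 ≠ 1/6

2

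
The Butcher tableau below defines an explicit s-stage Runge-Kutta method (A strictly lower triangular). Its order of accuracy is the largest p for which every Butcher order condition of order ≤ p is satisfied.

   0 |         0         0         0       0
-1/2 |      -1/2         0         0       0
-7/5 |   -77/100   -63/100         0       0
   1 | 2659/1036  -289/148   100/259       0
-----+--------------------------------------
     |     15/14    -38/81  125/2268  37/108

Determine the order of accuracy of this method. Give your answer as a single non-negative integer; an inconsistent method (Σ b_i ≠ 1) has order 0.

b = (15/14, -38/81, 125/2268, 37/108)
c = (0, -1/2, -7/5, 1)
Ac = (0, 0, 63/200, 129/296)
Σ b_i: 15/14·1 + (-38/81)·1 + 125/2268·1 + 37/108·1 = 1 ✓
b·c: (-38/81)·(-1/2) + 125/2268·(-7/5) + 37/108·1 = 1/2 ✓
b·c²: (-38/81)·1/4 + 125/2268·49/25 + 37/108·1 = 1/3 ✓
b·Ac: 125/2268·63/200 + 37/108·129/296 = 1/6 ✓
b·c³: (-38/81)·(-1/8) + 125/2268·(-343/125) + 37/108·1 = 1/4 ✓
b·(c∘Ac): 125/2268·(-441/1000) + 37/108·129/296 = 1/8 ✓
b·Ac²: 125/2268·(-63/400) + 37/108·159/592 = 1/12 ✓
b·A²c: 37/108·9/74 = 1/24 ✓; 4 stages ⇒ order 4.

4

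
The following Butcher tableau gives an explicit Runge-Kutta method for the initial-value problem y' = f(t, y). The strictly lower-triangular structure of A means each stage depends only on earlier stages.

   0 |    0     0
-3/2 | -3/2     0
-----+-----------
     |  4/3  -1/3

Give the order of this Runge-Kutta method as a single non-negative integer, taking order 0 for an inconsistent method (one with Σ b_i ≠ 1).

2

b = (4/3, -1/3)
c = (0, -3/2)
Σ b_i: 4/3·1 + (-1/3)·1 = 1 ✓
b·c: (-1/3)·(-3/2) = 1/2 ✓; 2 stages ⇒ order 2.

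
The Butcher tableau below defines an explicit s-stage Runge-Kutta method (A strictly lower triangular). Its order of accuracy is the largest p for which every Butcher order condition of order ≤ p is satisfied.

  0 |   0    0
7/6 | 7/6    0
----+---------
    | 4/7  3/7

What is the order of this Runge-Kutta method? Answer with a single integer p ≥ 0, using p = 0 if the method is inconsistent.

2

b = (4/7, 3/7)
c = (0, 7/6)
Σ b_i: 4/7·1 + 3/7·1 = 1 ✓
b·c: 3/7·7/6 = 1/2 ✓; 2 stages ⇒ order 2.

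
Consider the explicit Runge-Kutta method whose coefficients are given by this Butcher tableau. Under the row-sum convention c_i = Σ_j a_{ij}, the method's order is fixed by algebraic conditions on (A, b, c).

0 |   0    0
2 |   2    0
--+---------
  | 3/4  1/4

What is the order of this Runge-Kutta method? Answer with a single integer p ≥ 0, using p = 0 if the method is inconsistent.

2

b = (3/4, 1/4)
c = (0, 2)
Σ b_i: 3/4·1 + 1/4·1 = 1 ✓
b·c: 1/4·2 = 1/2 ✓; 2 stages ⇒ order 2.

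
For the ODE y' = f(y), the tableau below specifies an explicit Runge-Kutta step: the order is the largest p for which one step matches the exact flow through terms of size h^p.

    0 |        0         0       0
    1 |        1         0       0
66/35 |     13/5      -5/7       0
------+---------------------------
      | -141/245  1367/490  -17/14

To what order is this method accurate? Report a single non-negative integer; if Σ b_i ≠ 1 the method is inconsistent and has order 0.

b = (-141/245, 1367/490, -17/14)
c = (0, 1, 66/35)
Ac = (0, 0, -5/7)
Σ b_i: (-141/245)·1 + 1367/490·1 + (-17/14)·1 = 1 ✓
b·c: 1367/490·1 + (-17/14)·66/35 = 1/2 ✓
b·c²: 1367/490·1 + (-17/14)·4356/1225 = -26207/17150 ≠ 1/3 ⇒ order 2.
b·Ac: (-17/14)·(-5/7) = 85/98 ≠ 1/6

2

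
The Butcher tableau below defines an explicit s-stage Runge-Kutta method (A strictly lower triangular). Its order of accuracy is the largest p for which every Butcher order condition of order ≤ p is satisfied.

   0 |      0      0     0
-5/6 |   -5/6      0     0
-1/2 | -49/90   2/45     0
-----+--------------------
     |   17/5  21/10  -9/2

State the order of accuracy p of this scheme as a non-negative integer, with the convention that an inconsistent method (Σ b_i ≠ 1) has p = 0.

b = (17/5, 21/10, -9/2)
c = (0, -5/6, -1/2)
Ac = (0, 0, -1/27)
Σ b_i: 17/5·1 + 21/10·1 + (-9/2)·1 = 1 ✓
b·c: 21/10·(-5/6) + (-9/2)·(-1/2) = 1/2 ✓
b·c²: 21/10·25/36 + (-9/2)·1/4 = 1/3 ✓
b·Ac: (-9/2)·(-1/27) = 1/6 ✓; 3 stages ⇒ order 3.

3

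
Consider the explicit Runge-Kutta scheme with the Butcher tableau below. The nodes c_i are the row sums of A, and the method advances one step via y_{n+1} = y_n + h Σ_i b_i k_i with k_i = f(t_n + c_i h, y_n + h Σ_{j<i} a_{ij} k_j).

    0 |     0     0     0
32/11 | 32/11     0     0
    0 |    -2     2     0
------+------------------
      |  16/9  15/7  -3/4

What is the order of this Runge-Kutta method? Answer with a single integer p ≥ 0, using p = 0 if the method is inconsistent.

0

b = (16/9, 15/7, -3/4)
c = (0, 32/11, 0)
Ac = (0, 0, 64/11)
Σ b_i: 16/9·1 + 15/7·1 + (-3/4)·1 = 799/252 ≠ 1 ⇒ order 0.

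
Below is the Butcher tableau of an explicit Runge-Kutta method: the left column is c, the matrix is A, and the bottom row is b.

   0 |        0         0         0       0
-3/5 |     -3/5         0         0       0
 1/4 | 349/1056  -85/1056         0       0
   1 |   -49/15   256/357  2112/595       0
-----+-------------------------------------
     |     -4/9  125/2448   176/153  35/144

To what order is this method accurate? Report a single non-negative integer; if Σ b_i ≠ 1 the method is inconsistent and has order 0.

b = (-4/9, 125/2448, 176/153, 35/144)
c = (0, -3/5, 1/4, 1)
Ac = (0, 0, 17/352, 16/35)
Σ b_i: (-4/9)·1 + 125/2448·1 + 176/153·1 + 35/144·1 = 1 ✓
b·c: 125/2448·(-3/5) + 176/153·1/4 + 35/144·1 = 1/2 ✓
b·c²: 125/2448·9/25 + 176/153·1/16 + 35/144·1 = 1/3 ✓
b·Ac: 176/153·17/352 + 35/144·16/35 = 1/6 ✓
b·c³: 125/2448·(-27/125) + 176/153·1/64 + 35/144·1 = 1/4 ✓
b·(c∘Ac): 176/153·17/1408 + 35/144·16/35 = 1/8 ✓
b·Ac²: 176/153·(-51/1760) + 35/144·12/25 = 1/12 ✓
b·A²c: 35/144·6/35 = 1/24 ✓; 4 stages ⇒ order 4.

4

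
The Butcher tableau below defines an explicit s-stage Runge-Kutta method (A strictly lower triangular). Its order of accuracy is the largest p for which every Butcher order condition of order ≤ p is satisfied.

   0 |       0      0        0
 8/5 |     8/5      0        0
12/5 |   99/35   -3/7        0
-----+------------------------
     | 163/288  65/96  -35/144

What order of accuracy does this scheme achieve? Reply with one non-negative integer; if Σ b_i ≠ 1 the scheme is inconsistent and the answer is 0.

b = (163/288, 65/96, -35/144)
c = (0, 8/5, 12/5)
Ac = (0, 0, -24/35)
Σ b_i: 163/288·1 + 65/96·1 + (-35/144)·1 = 1 ✓
b·c: 65/96·8/5 + (-35/144)·12/5 = 1/2 ✓
b·c²: 65/96·64/25 + (-35/144)·144/25 = 1/3 ✓
b·Ac: (-35/144)·(-24/35) = 1/6 ✓; 3 stages ⇒ order 3.

3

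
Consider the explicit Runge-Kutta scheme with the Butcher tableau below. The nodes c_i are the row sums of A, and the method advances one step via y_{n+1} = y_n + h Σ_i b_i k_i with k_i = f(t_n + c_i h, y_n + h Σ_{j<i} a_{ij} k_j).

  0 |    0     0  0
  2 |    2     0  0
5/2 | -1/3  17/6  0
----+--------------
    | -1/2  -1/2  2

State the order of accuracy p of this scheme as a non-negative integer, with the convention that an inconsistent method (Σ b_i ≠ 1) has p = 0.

1

b = (-1/2, -1/2, 2)
c = (0, 2, 5/2)
Ac = (0, 0, 17/3)
Σ b_i: (-1/2)·1 + (-1/2)·1 + 2·1 = 1 ✓
b·c: (-1/2)·2 + 2·5/2 = 4 ≠ 1/2 ⇒ order 1.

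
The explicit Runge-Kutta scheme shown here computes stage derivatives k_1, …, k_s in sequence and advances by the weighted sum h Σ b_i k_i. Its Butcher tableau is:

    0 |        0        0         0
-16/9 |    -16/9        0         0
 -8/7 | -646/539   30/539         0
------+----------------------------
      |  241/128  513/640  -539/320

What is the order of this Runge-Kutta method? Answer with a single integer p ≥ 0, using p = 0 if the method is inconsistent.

3

b = (241/128, 513/640, -539/320)
c = (0, -16/9, -8/7)
Ac = (0, 0, -160/1617)
Σ b_i: 241/128·1 + 513/640·1 + (-539/320)·1 = 1 ✓
b·c: 513/640·(-16/9) + (-539/320)·(-8/7) = 1/2 ✓
b·c²: 513/640·256/81 + (-539/320)·64/49 = 1/3 ✓
b·Ac: (-539/320)·(-160/1617) = 1/6 ✓; 3 stages ⇒ order 3.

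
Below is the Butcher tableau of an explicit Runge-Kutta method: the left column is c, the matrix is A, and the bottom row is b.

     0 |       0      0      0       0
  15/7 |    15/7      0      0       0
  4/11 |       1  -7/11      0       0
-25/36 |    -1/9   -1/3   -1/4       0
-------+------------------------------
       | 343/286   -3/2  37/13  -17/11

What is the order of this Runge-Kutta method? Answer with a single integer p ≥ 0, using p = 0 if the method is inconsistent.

b = (343/286, -3/2, 37/13, -17/11)
c = (0, 15/7, 4/11, -25/36)
Ac = (0, 0, -15/11, -62/77)
Σ b_i: 343/286·1 + (-3/2)·1 + 37/13·1 + (-17/11)·1 = 1 ✓
b·c: (-3/2)·15/7 + 37/13·4/11 + (-17/11)·(-25/36) = -39859/36036 ≠ 1/2 ⇒ order 1.

1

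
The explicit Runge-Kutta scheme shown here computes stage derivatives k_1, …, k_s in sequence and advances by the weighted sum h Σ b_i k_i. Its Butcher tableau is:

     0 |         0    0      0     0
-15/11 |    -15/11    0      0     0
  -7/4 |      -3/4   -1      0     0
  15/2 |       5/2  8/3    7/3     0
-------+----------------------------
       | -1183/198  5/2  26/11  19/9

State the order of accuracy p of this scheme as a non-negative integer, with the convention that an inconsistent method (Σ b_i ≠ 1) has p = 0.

b = (-1183/198, 5/2, 26/11, 19/9)
c = (0, -15/11, -7/4, 15/2)
Ac = (0, 0, 15/11, -1019/132)
Σ b_i: (-1183/198)·1 + 5/2·1 + 26/11·1 + 19/9·1 = 1 ✓
b·c: 5/2·(-15/11) + 26/11·(-7/4) + 19/9·15/2 = 547/66 ≠ 1/2 ⇒ order 1.

1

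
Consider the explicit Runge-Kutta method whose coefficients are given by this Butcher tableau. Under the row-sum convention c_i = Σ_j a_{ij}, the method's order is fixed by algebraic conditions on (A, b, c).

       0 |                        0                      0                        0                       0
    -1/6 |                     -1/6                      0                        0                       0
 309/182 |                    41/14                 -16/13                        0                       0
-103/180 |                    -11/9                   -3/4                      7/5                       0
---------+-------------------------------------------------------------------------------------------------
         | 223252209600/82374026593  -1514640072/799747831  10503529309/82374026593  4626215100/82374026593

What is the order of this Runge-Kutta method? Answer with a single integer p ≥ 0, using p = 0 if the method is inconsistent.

3

b = (223252209600/82374026593, -1514640072/799747831, 10503529309/82374026593, 4626215100/82374026593)
c = (0, -1/6, 309/182, -103/180)
Ac = (0, 0, 8/39, 1301/520)
Σ b_i: 223252209600/82374026593·1 + (-1514640072/799747831)·1 + 10503529309/82374026593·1 + 4626215100/82374026593·1 = 1 ✓
b·c: (-1514640072/799747831)·(-1/6) + 10503529309/82374026593·309/182 + 4626215100/82374026593·(-103/180) = 1/2 ✓
b·c²: (-1514640072/799747831)·1/36 + 10503529309/82374026593·95481/33124 + 4626215100/82374026593·10609/32400 = 1/3 ✓
b·Ac: 10503529309/82374026593·8/39 + 4626215100/82374026593·1301/520 = 1/6 ✓
b·c³: (-1514640072/799747831)·(-1/216) + 10503529309/82374026593·29503629/6028568 + 4626215100/82374026593·(-1092727/5832000) = 97820871588763/157198433661360 ≠ 1/4 ⇒ order 3.
b·(c∘Ac): 10503529309/82374026593·412/1183 + 4626215100/82374026593·(-134003/93600) = -230300167/6397982648 ≠ 1/8
b·Ac²: 10503529309/82374026593·(-4/117) + 4626215100/82374026593·1139857/283920 = 579305758859/2619973894356 ≠ 1/12
b·A²c: 4626215100/82374026593·56/195 = 1328554080/82374026593 ≠ 1/24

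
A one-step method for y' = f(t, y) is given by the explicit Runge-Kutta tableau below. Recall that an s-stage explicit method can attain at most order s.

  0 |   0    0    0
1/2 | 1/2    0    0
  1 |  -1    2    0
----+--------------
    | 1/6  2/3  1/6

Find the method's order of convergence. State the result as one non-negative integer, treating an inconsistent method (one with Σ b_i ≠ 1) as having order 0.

b = (1/6, 2/3, 1/6)
c = (0, 1/2, 1)
Ac = (0, 0, 1)
Σ b_i: 1/6·1 + 2/3·1 + 1/6·1 = 1 ✓
b·c: 2/3·1/2 + 1/6·1 = 1/2 ✓
b·c²: 2/3·1/4 + 1/6·1 = 1/3 ✓
b·Ac: 1/6·1 = 1/6 ✓; 3 stages ⇒ order 3.

3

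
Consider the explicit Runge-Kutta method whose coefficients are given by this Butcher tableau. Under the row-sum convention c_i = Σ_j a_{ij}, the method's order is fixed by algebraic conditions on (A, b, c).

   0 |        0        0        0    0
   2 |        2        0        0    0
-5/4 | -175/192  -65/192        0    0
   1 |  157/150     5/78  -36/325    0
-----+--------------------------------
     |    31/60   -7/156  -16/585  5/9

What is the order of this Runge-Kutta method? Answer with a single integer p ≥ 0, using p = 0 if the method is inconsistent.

4

b = (31/60, -7/156, -16/585, 5/9)
c = (0, 2, -5/4, 1)
Ac = (0, 0, -65/96, 4/15)
Σ b_i: 31/60·1 + (-7/156)·1 + (-16/585)·1 + 5/9·1 = 1 ✓
b·c: (-7/156)·2 + (-16/585)·(-5/4) + 5/9·1 = 1/2 ✓
b·c²: (-7/156)·4 + (-16/585)·25/16 + 5/9·1 = 1/3 ✓
b·Ac: (-16/585)·(-65/96) + 5/9·4/15 = 1/6 ✓
b·c³: (-7/156)·8 + (-16/585)·(-125/64) + 5/9·1 = 1/4 ✓
b·(c∘Ac): (-16/585)·325/384 + 5/9·4/15 = 1/8 ✓
b·Ac²: (-16/585)·(-65/48) + 5/9·1/12 = 1/12 ✓
b·A²c: 5/9·3/40 = 1/24 ✓; 4 stages ⇒ order 4.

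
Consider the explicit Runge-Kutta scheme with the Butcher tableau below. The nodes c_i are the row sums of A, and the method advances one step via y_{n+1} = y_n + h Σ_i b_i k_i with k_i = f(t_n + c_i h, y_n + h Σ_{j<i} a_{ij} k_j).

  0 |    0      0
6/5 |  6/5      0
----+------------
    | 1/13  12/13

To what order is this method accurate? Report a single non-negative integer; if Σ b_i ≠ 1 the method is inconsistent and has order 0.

b = (1/13, 12/13)
c = (0, 6/5)
Σ b_i: 1/13·1 + 12/13·1 = 1 ✓
b·c: 12/13·6/5 = 72/65 ≠ 1/2 ⇒ order 1.

1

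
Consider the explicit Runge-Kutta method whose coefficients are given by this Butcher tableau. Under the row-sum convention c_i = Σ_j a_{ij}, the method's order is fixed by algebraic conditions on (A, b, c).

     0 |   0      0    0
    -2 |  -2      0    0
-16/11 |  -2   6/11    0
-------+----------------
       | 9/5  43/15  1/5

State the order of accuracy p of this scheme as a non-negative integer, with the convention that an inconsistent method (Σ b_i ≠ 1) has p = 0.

0

b = (9/5, 43/15, 1/5)
c = (0, -2, -16/11)
Ac = (0, 0, -12/11)
Σ b_i: 9/5·1 + 43/15·1 + 1/5·1 = 73/15 ≠ 1 ⇒ order 0.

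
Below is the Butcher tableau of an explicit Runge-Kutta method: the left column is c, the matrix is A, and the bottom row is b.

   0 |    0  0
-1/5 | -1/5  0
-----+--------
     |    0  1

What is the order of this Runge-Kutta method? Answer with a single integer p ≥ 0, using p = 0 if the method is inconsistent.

1

b = (0, 1)
c = (0, -1/5)
Σ b_i: 1·1 = 1 ✓
b·c: 1·(-1/5) = -1/5 ≠ 1/2 ⇒ order 1.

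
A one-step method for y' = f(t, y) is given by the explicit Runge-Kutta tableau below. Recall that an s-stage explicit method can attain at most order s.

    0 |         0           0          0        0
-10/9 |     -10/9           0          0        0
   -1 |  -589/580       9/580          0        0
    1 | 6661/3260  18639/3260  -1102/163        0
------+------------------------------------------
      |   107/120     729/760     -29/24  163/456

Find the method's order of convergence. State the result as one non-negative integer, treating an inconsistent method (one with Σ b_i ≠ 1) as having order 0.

4

b = (107/120, 729/760, -29/24, 163/456)
c = (0, -10/9, -1, 1)
Ac = (0, 0, -1/58, 133/326)
Σ b_i: 107/120·1 + 729/760·1 + (-29/24)·1 + 163/456·1 = 1 ✓
b·c: 729/760·(-10/9) + (-29/24)·(-1) + 163/456·1 = 1/2 ✓
b·c²: 729/760·100/81 + (-29/24)·1 + 163/456·1 = 1/3 ✓
b·Ac: (-29/24)·(-1/58) + 163/456·133/326 = 1/6 ✓
b·c³: 729/760·(-1000/729) + (-29/24)·(-1) + 163/456·1 = 1/4 ✓
b·(c∘Ac): (-29/24)·1/58 + 163/456·133/326 = 1/8 ✓
b·Ac²: (-29/24)·5/261 + 163/456·437/1467 = 1/12 ✓
b·A²c: 163/456·19/163 = 1/24 ✓; 4 stages ⇒ order 4.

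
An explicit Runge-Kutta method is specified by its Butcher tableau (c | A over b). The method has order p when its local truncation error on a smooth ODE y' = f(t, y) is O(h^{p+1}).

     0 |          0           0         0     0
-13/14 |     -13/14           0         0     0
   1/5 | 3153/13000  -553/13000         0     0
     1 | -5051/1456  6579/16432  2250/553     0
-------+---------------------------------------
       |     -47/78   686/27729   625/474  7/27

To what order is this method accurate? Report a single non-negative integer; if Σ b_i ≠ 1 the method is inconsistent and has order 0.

4

b = (-47/78, 686/27729, 625/474, 7/27)
c = (0, -13/14, 1/5, 1)
Ac = (0, 0, 79/2000, 99/224)
Σ b_i: (-47/78)·1 + 686/27729·1 + 625/474·1 + 7/27·1 = 1 ✓
b·c: 686/27729·(-13/14) + 625/474·1/5 + 7/27·1 = 1/2 ✓
b·c²: 686/27729·169/196 + 625/474·1/25 + 7/27·1 = 1/3 ✓
b·Ac: 625/474·79/2000 + 7/27·99/224 = 1/6 ✓
b·c³: 686/27729·(-2197/2744) + 625/474·1/125 + 7/27·1 = 1/4 ✓
b·(c∘Ac): 625/474·79/10000 + 7/27·99/224 = 1/8 ✓
b·Ac²: 625/474·(-1027/28000) + 7/27·1593/3136 = 1/12 ✓
b·A²c: 7/27·9/56 = 1/24 ✓; 4 stages ⇒ order 4.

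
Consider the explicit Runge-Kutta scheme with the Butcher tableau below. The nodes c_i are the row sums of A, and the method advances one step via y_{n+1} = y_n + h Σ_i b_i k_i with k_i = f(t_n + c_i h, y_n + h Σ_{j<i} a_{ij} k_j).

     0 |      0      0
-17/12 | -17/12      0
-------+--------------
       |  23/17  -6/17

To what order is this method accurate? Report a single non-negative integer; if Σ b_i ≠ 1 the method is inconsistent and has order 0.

b = (23/17, -6/17)
c = (0, -17/12)
Σ b_i: 23/17·1 + (-6/17)·1 = 1 ✓
b·c: (-6/17)·(-17/12) = 1/2 ✓; 2 stages ⇒ order 2.

2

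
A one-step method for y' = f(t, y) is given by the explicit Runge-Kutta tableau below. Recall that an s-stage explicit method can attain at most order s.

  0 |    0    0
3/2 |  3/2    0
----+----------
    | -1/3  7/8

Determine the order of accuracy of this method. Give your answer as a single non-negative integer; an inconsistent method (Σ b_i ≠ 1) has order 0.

b = (-1/3, 7/8)
c = (0, 3/2)
Σ b_i: (-1/3)·1 + 7/8·1 = 13/24 ≠ 1 ⇒ order 0.

0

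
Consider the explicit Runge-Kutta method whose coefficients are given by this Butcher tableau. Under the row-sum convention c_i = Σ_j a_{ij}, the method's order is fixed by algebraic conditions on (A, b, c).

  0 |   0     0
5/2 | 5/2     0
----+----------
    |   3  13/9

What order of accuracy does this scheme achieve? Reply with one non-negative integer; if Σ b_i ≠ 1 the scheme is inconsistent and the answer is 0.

b = (3, 13/9)
c = (0, 5/2)
Σ b_i: 3·1 + 13/9·1 = 40/9 ≠ 1 ⇒ order 0.

0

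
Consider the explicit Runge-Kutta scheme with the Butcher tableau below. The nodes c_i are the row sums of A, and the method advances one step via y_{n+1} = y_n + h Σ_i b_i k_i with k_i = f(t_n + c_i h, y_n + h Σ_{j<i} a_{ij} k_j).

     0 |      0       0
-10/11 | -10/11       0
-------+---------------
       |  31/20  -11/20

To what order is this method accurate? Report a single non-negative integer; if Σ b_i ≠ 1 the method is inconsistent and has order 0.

b = (31/20, -11/20)
c = (0, -10/11)
Σ b_i: 31/20·1 + (-11/20)·1 = 1 ✓
b·c: (-11/20)·(-10/11) = 1/2 ✓; 2 stages ⇒ order 2.

2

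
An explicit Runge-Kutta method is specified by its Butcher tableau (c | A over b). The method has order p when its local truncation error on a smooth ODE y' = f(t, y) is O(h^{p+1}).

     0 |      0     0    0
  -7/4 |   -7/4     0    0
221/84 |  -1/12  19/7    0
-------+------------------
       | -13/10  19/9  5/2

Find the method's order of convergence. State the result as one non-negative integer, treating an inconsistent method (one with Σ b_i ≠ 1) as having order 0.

0

b = (-13/10, 19/9, 5/2)
c = (0, -7/4, 221/84)
Ac = (0, 0, -19/4)
Σ b_i: (-13/10)·1 + 19/9·1 + 5/2·1 = 149/45 ≠ 1 ⇒ order 0.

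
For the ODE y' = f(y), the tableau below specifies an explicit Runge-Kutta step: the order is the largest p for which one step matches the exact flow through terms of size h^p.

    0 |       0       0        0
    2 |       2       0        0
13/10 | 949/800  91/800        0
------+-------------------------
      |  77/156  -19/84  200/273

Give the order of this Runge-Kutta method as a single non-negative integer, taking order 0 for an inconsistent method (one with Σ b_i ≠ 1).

b = (77/156, -19/84, 200/273)
c = (0, 2, 13/10)
Ac = (0, 0, 91/400)
Σ b_i: 77/156·1 + (-19/84)·1 + 200/273·1 = 1 ✓
b·c: (-19/84)·2 + 200/273·13/10 = 1/2 ✓
b·c²: (-19/84)·4 + 200/273·169/100 = 1/3 ✓
b·Ac: 200/273·91/400 = 1/6 ✓; 3 stages ⇒ order 3.

3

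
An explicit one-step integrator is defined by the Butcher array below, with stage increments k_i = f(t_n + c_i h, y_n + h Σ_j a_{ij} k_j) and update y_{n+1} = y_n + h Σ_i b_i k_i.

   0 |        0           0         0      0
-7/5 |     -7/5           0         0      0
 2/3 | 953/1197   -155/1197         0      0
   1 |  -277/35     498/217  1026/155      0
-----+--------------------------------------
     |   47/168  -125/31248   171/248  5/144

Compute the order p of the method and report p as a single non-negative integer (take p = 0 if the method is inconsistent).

4

b = (47/168, -125/31248, 171/248, 5/144)
c = (0, -7/5, 2/3, 1)
Ac = (0, 0, 31/171, 6/5)
Σ b_i: 47/168·1 + (-125/31248)·1 + 171/248·1 + 5/144·1 = 1 ✓
b·c: (-125/31248)·(-7/5) + 171/248·2/3 + 5/144·1 = 1/2 ✓
b·c²: (-125/31248)·49/25 + 171/248·4/9 + 5/144·1 = 1/3 ✓
b·Ac: 171/248·31/171 + 5/144·6/5 = 1/6 ✓
b·c³: (-125/31248)·(-343/125) + 171/248·8/27 + 5/144·1 = 1/4 ✓
b·(c∘Ac): 171/248·62/513 + 5/144·6/5 = 1/8 ✓
b·Ac²: 171/248·(-217/855) + 5/144·186/25 = 1/12 ✓
b·A²c: 5/144·6/5 = 1/24 ✓; 4 stages ⇒ order 4.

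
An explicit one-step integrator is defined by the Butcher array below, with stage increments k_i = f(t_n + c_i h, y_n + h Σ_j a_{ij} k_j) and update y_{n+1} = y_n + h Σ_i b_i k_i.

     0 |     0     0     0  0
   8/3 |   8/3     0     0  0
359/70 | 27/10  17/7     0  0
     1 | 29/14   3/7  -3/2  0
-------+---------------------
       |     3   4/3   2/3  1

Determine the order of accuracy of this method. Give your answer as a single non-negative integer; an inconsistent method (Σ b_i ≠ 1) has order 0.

0

b = (3, 4/3, 2/3, 1)
c = (0, 8/3, 359/70, 1)
Ac = (0, 0, 136/21, -131/20)
Σ b_i: 3·1 + 4/3·1 + 2/3·1 + 1·1 = 6 ≠ 1 ⇒ order 0.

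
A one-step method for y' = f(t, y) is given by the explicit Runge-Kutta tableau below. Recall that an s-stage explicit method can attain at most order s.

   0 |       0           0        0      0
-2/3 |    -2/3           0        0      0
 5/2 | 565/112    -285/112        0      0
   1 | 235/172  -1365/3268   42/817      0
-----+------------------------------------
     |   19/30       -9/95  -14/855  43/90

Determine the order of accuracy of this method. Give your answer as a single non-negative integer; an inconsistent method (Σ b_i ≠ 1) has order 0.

4

b = (19/30, -9/95, -14/855, 43/90)
c = (0, -2/3, 5/2, 1)
Ac = (0, 0, 95/56, 35/86)
Σ b_i: 19/30·1 + (-9/95)·1 + (-14/855)·1 + 43/90·1 = 1 ✓
b·c: (-9/95)·(-2/3) + (-14/855)·5/2 + 43/90·1 = 1/2 ✓
b·c²: (-9/95)·4/9 + (-14/855)·25/4 + 43/90·1 = 1/3 ✓
b·Ac: (-14/855)·95/56 + 43/90·35/86 = 1/6 ✓
b·c³: (-9/95)·(-8/27) + (-14/855)·125/8 + 43/90·1 = 1/4 ✓
b·(c∘Ac): (-14/855)·475/112 + 43/90·35/86 = 1/8 ✓
b·Ac²: (-14/855)·(-95/84) + 43/90·35/258 = 1/12 ✓
b·A²c: 43/90·15/172 = 1/24 ✓; 4 stages ⇒ order 4.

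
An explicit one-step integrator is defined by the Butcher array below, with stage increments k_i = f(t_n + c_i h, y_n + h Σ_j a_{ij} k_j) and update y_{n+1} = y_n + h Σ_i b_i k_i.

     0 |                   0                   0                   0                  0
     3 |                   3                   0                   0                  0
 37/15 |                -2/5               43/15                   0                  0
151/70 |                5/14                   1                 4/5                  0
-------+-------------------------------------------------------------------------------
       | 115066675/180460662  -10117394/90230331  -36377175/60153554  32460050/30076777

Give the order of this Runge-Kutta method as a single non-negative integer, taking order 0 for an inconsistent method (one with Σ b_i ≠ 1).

b = (115066675/180460662, -10117394/90230331, -36377175/60153554, 32460050/30076777)
c = (0, 3, 37/15, 151/70)
Ac = (0, 0, 43/5, 373/75)
Σ b_i: 115066675/180460662·1 + (-10117394/90230331)·1 + (-36377175/60153554)·1 + 32460050/30076777·1 = 1 ✓
b·c: (-10117394/90230331)·3 + (-36377175/60153554)·37/15 + 32460050/30076777·151/70 = 1/2 ✓
b·c²: (-10117394/90230331)·9 + (-36377175/60153554)·1369/225 + 32460050/30076777·22801/4900 = 1/3 ✓
b·Ac: (-36377175/60153554)·43/5 + 32460050/30076777·373/75 = 1/6 ✓
b·c³: (-10117394/90230331)·27 + (-36377175/60153554)·50653/3375 + 32460050/30076777·3442951/343000 = -48144762887/37896739020 ≠ 1/4 ⇒ order 3.
b·(c∘Ac): (-36377175/60153554)·1591/75 + 32460050/30076777·56323/5250 = -1128089107/902303310 ≠ 1/8
b·Ac²: (-36377175/60153554)·129/5 + 32460050/30076777·15601/1125 = -1721160971/2706909930 ≠ 1/12
b·A²c: 32460050/30076777·172/25 = 223325144/30076777 ≠ 1/24

3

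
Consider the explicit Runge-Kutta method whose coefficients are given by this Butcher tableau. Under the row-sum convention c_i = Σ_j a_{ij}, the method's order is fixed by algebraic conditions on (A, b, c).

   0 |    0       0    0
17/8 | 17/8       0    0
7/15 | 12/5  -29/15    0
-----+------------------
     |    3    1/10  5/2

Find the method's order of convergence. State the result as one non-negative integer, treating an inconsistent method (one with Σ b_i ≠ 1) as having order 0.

b = (3, 1/10, 5/2)
c = (0, 17/8, 7/15)
Ac = (0, 0, -493/120)
Σ b_i: 3·1 + 1/10·1 + 5/2·1 = 28/5 ≠ 1 ⇒ order 0.

0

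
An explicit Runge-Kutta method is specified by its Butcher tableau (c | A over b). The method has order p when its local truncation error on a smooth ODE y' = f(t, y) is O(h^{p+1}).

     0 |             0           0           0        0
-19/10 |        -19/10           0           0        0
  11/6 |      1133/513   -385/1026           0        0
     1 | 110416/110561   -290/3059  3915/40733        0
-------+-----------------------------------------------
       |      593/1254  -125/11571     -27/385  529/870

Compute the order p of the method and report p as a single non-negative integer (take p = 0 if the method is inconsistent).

b = (593/1254, -125/11571, -27/385, 529/870)
c = (0, -19/10, 11/6, 1)
Ac = (0, 0, 77/108, 377/1058)
Σ b_i: 593/1254·1 + (-125/11571)·1 + (-27/385)·1 + 529/870·1 = 1 ✓
b·c: (-125/11571)·(-19/10) + (-27/385)·11/6 + 529/870·1 = 1/2 ✓
b·c²: (-125/11571)·361/100 + (-27/385)·121/36 + 529/870·1 = 1/3 ✓
b·Ac: (-27/385)·77/108 + 529/870·377/1058 = 1/6 ✓
b·c³: (-125/11571)·(-6859/1000) + (-27/385)·1331/216 + 529/870·1 = 1/4 ✓
b·(c∘Ac): (-27/385)·847/648 + 529/870·377/1058 = 1/8 ✓
b·Ac²: (-27/385)·(-1463/1080) + 529/870·(-203/10580) = 1/12 ✓
b·A²c: 529/870·145/2116 = 1/24 ✓; 4 stages ⇒ order 4.

4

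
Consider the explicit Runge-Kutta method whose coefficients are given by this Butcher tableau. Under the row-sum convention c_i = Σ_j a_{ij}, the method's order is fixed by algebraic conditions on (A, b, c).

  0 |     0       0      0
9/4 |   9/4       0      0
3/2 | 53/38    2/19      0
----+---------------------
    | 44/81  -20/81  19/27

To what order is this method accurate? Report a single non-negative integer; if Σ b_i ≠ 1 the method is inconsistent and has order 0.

3

b = (44/81, -20/81, 19/27)
c = (0, 9/4, 3/2)
Ac = (0, 0, 9/38)
Σ b_i: 44/81·1 + (-20/81)·1 + 19/27·1 = 1 ✓
b·c: (-20/81)·9/4 + 19/27·3/2 = 1/2 ✓
b·c²: (-20/81)·81/16 + 19/27·9/4 = 1/3 ✓
b·Ac: 19/27·9/38 = 1/6 ✓; 3 stages ⇒ order 3.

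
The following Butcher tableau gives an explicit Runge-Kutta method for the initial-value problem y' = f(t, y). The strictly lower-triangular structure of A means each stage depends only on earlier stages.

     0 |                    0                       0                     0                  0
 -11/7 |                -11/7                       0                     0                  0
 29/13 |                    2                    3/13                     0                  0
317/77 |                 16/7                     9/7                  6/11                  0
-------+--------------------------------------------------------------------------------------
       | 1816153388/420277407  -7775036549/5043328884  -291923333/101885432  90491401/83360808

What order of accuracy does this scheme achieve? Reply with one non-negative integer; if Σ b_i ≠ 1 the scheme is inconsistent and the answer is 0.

3

b = (1816153388/420277407, -7775036549/5043328884, -291923333/101885432, 90491401/83360808)
c = (0, -11/7, 29/13, 317/77)
Ac = (0, 0, -33/91, -5631/7007)
Σ b_i: 1816153388/420277407·1 + (-7775036549/5043328884)·1 + (-291923333/101885432)·1 + 90491401/83360808·1 = 1 ✓
b·c: (-7775036549/5043328884)·(-11/7) + (-291923333/101885432)·29/13 + 90491401/83360808·317/77 = 1/2 ✓
b·c²: (-7775036549/5043328884)·121/49 + (-291923333/101885432)·841/169 + 90491401/83360808·100489/5929 = 1/3 ✓
b·Ac: (-291923333/101885432)·(-33/91) + 90491401/83360808·(-5631/7007) = 1/6 ✓
b·c³: (-7775036549/5043328884)·(-1331/343) + (-291923333/101885432)·24389/2197 + 90491401/83360808·31855013/456533 = 26728807330943/535433416518 ≠ 1/4 ⇒ order 3.
b·(c∘Ac): (-291923333/101885432)·(-957/1183) + 90491401/83360808·(-1785027/539539) = -4768678745/3744289626 ≠ 1/8
b·Ac²: (-291923333/101885432)·363/637 + 90491401/83360808·3755229/637637 = 1504614446/316076397 ≠ 1/12
b·A²c: 90491401/83360808·(-18/91) = -994411/4631156 ≠ 1/24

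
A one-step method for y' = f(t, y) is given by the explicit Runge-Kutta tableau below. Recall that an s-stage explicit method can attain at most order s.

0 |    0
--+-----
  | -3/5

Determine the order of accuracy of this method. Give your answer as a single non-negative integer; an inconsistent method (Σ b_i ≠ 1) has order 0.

b = (-3/5)
c = (0)
Σ b_i: (-3/5)·1 = -3/5 ≠ 1 ⇒ order 0.

0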